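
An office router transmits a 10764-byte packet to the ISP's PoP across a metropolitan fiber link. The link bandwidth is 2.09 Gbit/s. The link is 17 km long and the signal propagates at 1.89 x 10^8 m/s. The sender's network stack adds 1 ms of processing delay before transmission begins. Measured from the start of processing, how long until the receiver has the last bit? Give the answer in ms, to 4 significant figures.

1.131 ms

L = 10764 × 8 = 86112 bits.
Transmission delay = L/R = 86112 / 2.09e+09 = 0.0412019 ms.
Propagation delay = d/s = 17000 m / 189000000 m/s = 0.0899471 ms.
Plus processing delay 1 ms = 1 ms.
Total = 1.131 ms.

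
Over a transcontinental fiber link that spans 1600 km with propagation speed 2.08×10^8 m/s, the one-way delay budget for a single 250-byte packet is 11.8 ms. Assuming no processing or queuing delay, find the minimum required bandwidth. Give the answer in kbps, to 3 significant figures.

L = 2000 bits.
Propagation delay = 1600000 / 208000000 = 7.69231 ms.
Transmission budget = 11.8 − 7.69231 = 4.10769 ms.
R ≥ L / t_tx = 2000 bits / 0.00410769 s = 487 kbps.

487 kbps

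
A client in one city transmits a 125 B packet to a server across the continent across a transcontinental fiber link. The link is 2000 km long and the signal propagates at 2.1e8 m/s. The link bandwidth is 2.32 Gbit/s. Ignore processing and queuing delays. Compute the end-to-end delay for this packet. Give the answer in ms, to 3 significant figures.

L = 125 × 8 = 1000 bits.
Transmission delay = L/R = 1000 / 2320000000 = 0.000431034 ms.
Propagation delay = d/s = 2000000 m / 210000000 m/s = 9.52381 ms.
Total = 9.52 ms.

9.52 ms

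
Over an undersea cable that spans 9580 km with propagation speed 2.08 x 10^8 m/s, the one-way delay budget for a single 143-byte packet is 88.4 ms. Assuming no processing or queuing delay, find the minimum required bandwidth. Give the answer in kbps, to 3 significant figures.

L = 1144 bits.
Propagation delay = 9580000 / 208000000 = 46.0577 ms.
Transmission budget = 88.4 − 46.0577 = 42.3423 ms.
R ≥ L / t_tx = 1144 bits / 0.0423423 s = 27.0 kbps.

27.0 kbps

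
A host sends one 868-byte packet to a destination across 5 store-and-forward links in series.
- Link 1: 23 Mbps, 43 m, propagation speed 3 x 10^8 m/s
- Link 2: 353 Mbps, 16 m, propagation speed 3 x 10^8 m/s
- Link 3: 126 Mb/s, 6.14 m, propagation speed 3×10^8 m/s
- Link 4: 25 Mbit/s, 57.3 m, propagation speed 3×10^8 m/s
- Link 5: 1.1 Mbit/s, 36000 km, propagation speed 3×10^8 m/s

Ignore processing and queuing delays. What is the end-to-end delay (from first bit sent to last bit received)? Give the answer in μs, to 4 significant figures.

127000 μs

L = 868 × 8 = 6944 bits.
Transmission delays (L/R per hop): 301.913, 19.6714, 55.1111, 277.76, 6312.73 μs; sum = 6967.18 μs.
Propagation delays (d/s per hop): 0.143333, 0.0533333, 0.0204667, 0.191, 120000 μs; sum = 120000 μs.
End-to-end = 127000 μs.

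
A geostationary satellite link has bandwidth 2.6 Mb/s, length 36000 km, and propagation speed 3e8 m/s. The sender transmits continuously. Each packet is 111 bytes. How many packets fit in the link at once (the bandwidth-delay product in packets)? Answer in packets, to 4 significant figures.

351.4 packets

Propagation delay = 36000000 / 300000000 = 0.12 s.
BDP = R × t_prop = 2600000 × 0.12 = 312000 bits.
In packets of 888 bits: 351.4 packets.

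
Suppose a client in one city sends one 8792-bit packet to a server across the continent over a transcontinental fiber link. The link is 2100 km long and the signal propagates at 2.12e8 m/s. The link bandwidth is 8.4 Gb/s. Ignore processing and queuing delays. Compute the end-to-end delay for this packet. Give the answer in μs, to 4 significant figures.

9907 μs

Transmission delay = L/R = 8792 / 8400000000 = 1.04667 μs.
Propagation delay = d/s = 2100000 m / 212000000 m/s = 9905.66 μs.
Total = 9907 μs.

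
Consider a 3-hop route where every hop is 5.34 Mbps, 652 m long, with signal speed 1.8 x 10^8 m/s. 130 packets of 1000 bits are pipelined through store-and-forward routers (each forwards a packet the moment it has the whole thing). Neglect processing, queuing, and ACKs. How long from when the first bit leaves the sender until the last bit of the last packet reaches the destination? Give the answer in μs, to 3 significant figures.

Per-hop transmission t_tx = L/R = 1000/5340000 = 187.266 μs.
Per-hop propagation t_prop = 652/180000000 = 3.62222 μs.
Pipeline fill: first packet needs 3·t_tx to clear all hops; remaining 129 packets each add one t_tx.
Total = (3+130-1)·t_tx + 3·t_prop = 132·187.266 + 3·3.62222 = 24700 μs.

24700 μs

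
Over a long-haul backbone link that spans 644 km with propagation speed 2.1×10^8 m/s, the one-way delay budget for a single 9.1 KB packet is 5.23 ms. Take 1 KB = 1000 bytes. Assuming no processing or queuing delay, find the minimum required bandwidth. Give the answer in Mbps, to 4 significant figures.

L = 72800 bits.
Propagation delay = 644000 / 210000000 = 3.06667 ms.
Transmission budget = 5.23 − 3.06667 = 2.16333 ms.
R ≥ L / t_tx = 72800 bits / 0.00216333 s = 33.65 Mbps.

33.65 Mbps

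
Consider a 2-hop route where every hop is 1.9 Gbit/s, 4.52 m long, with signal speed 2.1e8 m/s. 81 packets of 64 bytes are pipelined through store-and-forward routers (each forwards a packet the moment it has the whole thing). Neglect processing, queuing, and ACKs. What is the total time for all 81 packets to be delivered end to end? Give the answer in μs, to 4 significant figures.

Per-hop transmission t_tx = L/R = 512/1900000000 = 0.269474 μs.
Per-hop propagation t_prop = 4.52/210000000 = 0.0215238 μs.
Pipeline fill: first packet needs 2·t_tx to clear all hops; remaining 80 packets each add one t_tx.
Total = (2+81-1)·t_tx + 2·t_prop = 82·0.269474 + 2·0.0215238 = 22.14 μs.

22.14 μs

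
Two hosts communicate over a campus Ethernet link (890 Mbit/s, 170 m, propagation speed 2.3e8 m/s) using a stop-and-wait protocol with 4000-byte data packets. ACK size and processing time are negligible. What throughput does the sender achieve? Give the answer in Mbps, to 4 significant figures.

854.9 Mbps

t_tx = L/R = 32000/890000000 = 3.59551e-05 s.
t_prop = 170/2.3e+08 = 7.3913e-07 s; RTT = 1.47826e-06 s.
Cycle = t_tx + RTT = 3.74333e-05 s.
Throughput = L / cycle = 32000 / 3.74333e-05 = 854.9 Mbps.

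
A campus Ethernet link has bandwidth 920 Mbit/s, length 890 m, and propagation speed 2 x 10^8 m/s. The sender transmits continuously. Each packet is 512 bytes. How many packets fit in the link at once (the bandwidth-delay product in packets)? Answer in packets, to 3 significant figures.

1.00 packets

Propagation delay = 890 / 200000000 = 4.45e-06 s.
BDP = R × t_prop = 920000000 × 4.45e-06 = 4094 bits.
In packets of 4096 bits: 1.00 packets.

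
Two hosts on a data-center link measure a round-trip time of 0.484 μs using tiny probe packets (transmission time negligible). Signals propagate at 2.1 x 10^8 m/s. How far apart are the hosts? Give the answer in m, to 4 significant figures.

50.82 m

One-way propagation = RTT/2 = 0.242 μs.
d = s × t = 210000000 × 2.42e-07 = 50.82 m.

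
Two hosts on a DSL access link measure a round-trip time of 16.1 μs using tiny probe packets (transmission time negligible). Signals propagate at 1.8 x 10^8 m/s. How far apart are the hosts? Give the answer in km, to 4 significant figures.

One-way propagation = RTT/2 = 8.05 μs.
d = s × t = 180000000 × 8.05e-06 = 1.449 km.

1.449 km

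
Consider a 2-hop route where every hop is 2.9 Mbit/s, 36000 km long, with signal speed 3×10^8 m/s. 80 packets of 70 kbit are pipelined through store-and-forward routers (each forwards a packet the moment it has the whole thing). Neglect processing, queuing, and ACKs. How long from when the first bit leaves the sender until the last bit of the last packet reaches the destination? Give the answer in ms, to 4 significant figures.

2195 ms

Per-hop transmission t_tx = L/R = 70000/2900000 = 24.1379 ms.
Per-hop propagation t_prop = 36000000/300000000 = 120 ms.
Pipeline fill: first packet needs 2·t_tx to clear all hops; remaining 79 packets each add one t_tx.
Total = (2+80-1)·t_tx + 2·t_prop = 81·24.1379 + 2·120 = 2195 ms.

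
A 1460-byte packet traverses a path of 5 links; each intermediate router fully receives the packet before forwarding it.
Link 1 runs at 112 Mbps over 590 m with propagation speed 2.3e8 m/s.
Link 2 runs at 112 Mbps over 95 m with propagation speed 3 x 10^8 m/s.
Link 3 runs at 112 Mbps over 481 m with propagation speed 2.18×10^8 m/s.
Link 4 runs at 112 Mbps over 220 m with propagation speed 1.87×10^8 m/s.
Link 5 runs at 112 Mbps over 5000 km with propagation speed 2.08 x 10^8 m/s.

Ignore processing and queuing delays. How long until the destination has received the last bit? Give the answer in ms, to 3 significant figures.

24.6 ms

L = 1460 × 8 = 11680 bits.
Transmission delay per hop = L/R = 11680/112000000 = 0.104286 ms; 5 hops → 0.521429 ms.
Propagation delays (d/s per hop): 0.00256522, 0.000316667, 0.00220642, 0.00117647, 24.0385 ms; sum = 24.0447 ms.
End-to-end = 24.6 ms.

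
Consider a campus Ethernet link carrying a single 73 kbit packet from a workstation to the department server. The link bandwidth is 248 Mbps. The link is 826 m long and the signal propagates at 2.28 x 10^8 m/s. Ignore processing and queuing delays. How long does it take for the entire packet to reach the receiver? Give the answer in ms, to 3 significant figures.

0.298 ms

L = 73000 bits.
Transmission delay = L/R = 73000 / 248000000 = 0.294355 ms.
Propagation delay = d/s = 826 m / 2.28e+08 m/s = 0.00362281 ms.
Total = 0.298 ms.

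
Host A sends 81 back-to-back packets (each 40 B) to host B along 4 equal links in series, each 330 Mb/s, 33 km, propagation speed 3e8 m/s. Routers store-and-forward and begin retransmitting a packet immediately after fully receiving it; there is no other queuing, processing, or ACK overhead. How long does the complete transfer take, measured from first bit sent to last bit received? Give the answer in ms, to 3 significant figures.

Per-hop transmission t_tx = L/R = 320/330000000 = 0.000969697 ms.
Per-hop propagation t_prop = 33000/300000000 = 0.11 ms.
Pipeline fill: first packet needs 4·t_tx to clear all hops; remaining 80 packets each add one t_tx.
Total = (4+81-1)·t_tx + 4·t_prop = 84·0.000969697 + 4·0.11 = 0.521 ms.

0.521 ms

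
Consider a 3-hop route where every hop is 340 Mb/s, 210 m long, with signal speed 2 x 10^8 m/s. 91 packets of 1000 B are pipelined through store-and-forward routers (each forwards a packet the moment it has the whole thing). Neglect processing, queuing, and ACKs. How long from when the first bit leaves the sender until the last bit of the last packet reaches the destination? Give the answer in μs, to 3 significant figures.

Per-hop transmission t_tx = L/R = 8000/340000000 = 23.5294 μs.
Per-hop propagation t_prop = 210/200000000 = 1.05 μs.
Pipeline fill: first packet needs 3·t_tx to clear all hops; remaining 90 packets each add one t_tx.
Total = (3+91-1)·t_tx + 3·t_prop = 93·23.5294 + 3·1.05 = 2190 μs.

2190 μs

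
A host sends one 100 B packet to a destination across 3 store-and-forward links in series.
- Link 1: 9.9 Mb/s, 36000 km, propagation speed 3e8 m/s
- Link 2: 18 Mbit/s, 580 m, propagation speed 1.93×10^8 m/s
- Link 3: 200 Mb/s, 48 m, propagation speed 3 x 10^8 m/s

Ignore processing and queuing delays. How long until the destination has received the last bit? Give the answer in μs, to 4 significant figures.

L = 100 × 8 = 800 bits.
Transmission delays (L/R per hop): 80.8081, 44.4444, 4 μs; sum = 129.253 μs.
Propagation delays (d/s per hop): 120000, 3.00518, 0.16 μs; sum = 120003 μs.
End-to-end = 120100 μs.

120100 μs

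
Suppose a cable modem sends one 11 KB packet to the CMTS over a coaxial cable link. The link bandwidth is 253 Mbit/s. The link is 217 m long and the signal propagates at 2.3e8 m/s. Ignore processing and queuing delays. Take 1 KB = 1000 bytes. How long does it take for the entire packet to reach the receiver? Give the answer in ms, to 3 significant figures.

L = 88000 bits.
Transmission delay = L/R = 88000 / 253000000 = 0.347826 ms.
Propagation delay = d/s = 217 m / 2.3e+08 m/s = 0.000943478 ms.
Total = 0.349 ms.

0.349 ms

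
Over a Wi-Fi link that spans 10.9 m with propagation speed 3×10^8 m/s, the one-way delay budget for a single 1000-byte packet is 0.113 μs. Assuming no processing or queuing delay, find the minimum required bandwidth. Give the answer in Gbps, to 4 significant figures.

L = 8000 bits.
Propagation delay = 10.9 / 300000000 = 0.0363333 μs.
Transmission budget = 0.113 − 0.0363333 = 0.0766667 μs.
R ≥ L / t_tx = 8000 bits / 7.66667e-08 s = 104.3 Gbps.

104.3 Gbps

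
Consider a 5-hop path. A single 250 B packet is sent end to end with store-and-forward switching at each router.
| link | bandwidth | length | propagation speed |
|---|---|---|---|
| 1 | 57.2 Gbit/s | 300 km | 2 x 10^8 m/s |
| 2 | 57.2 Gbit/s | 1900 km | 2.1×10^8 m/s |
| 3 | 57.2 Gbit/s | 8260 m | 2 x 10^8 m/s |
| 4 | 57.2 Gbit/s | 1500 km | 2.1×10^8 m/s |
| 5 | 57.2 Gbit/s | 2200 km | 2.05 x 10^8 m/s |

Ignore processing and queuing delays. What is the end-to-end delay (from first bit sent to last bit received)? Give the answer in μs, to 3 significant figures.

28500 μs

L = 250 × 8 = 2000 bits.
Transmission delay per hop = L/R = 2000/57200000000 = 0.034965 μs; 5 hops → 0.174825 μs.
Propagation delays (d/s per hop): 1500, 9047.62, 41.3, 7142.86, 10731.7 μs; sum = 28463.5 μs.
End-to-end = 28500 μs.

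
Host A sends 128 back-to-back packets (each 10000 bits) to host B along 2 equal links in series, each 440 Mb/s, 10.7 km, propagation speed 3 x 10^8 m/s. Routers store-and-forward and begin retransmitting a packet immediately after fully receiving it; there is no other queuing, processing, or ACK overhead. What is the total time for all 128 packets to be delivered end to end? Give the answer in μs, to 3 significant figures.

3000 μs

Per-hop transmission t_tx = L/R = 10000/440000000 = 22.7273 μs.
Per-hop propagation t_prop = 10700/300000000 = 35.6667 μs.
Pipeline fill: first packet needs 2·t_tx to clear all hops; remaining 127 packets each add one t_tx.
Total = (2+128-1)·t_tx + 2·t_prop = 129·22.7273 + 2·35.6667 = 3000 μs.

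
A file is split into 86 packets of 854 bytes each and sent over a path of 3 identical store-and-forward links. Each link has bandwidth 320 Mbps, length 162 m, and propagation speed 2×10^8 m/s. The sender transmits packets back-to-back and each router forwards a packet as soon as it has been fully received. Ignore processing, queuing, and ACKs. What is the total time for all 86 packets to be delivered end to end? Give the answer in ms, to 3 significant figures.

Per-hop transmission t_tx = L/R = 6832/320000000 = 0.02135 ms.
Per-hop propagation t_prop = 162/200000000 = 0.00081 ms.
Pipeline fill: first packet needs 3·t_tx to clear all hops; remaining 85 packets each add one t_tx.
Total = (3+86-1)·t_tx + 3·t_prop = 88·0.02135 + 3·0.00081 = 1.88 ms.

1.88 ms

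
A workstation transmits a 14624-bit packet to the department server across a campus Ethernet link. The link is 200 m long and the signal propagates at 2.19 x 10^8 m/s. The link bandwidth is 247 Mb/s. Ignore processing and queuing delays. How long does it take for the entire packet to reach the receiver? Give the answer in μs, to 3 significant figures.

60.1 μs

Transmission delay = L/R = 14624 / 247000000 = 59.2065 μs.
Propagation delay = d/s = 200 m / 219000000 m/s = 0.913242 μs.
Total = 60.1 μs.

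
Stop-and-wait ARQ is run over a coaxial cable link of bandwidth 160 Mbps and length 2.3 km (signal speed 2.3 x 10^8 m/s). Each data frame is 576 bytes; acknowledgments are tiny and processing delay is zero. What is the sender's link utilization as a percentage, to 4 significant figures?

t_tx = L/R = 4608/160000000 = 2.88e-05 s.
t_prop = 2300/2.3e+08 = 1e-05 s; RTT = 2e-05 s.
Cycle = t_tx + RTT = 4.88e-05 s.
Utilization = t_tx / cycle = 2.88e-05/4.88e-05 = 59.02 %.

59.02 %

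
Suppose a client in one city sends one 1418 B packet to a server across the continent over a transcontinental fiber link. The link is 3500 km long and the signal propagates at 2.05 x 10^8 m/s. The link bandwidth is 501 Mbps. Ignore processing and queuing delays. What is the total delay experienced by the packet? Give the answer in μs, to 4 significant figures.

L = 1418 × 8 = 11344 bits.
Transmission delay = L/R = 11344 / 501000000 = 22.6427 μs.
Propagation delay = d/s = 3500000 m / 2.05e+08 m/s = 17073.2 μs.
Total = 17100 μs.

17100 μs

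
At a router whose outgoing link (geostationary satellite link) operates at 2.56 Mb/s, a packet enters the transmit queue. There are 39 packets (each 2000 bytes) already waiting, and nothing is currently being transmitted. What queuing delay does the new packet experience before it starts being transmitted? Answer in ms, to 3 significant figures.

244 ms

Each queued packet: L/R = 16000/2560000 = 6.25 ms.
39 queued → 243.75 ms.
Queuing delay = 244 ms.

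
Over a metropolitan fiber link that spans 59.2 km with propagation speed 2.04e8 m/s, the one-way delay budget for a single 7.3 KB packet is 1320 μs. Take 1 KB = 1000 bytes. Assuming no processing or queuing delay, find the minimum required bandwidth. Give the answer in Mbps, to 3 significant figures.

56.7 Mbps

L = 58400 bits.
Propagation delay = 59200 / 204000000 = 290.196 μs.
Transmission budget = 1320 − 290.196 = 1029.8 μs.
R ≥ L / t_tx = 58400 bits / 0.0010298 s = 56.7 Mbps.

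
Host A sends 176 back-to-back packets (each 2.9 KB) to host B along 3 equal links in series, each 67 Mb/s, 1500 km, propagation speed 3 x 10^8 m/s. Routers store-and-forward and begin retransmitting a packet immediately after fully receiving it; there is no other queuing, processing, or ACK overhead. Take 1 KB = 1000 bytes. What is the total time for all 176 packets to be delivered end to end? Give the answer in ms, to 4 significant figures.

76.64 ms

Per-hop transmission t_tx = L/R = 23200/67000000 = 0.346269 ms.
Per-hop propagation t_prop = 1500000/300000000 = 5 ms.
Pipeline fill: first packet needs 3·t_tx to clear all hops; remaining 175 packets each add one t_tx.
Total = (3+176-1)·t_tx + 3·t_prop = 178·0.346269 + 3·5 = 76.64 ms.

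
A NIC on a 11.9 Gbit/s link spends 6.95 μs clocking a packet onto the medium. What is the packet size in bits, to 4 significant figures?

L = R × t_tx = 11900000000 b/s × 6.95e-06 s = 82705 bits.

82710 bits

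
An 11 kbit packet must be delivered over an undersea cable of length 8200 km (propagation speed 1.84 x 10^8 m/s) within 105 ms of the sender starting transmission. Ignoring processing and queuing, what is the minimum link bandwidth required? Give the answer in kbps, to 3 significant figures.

Propagation delay = 8200000 / 184000000 = 44.5652 ms.
Transmission budget = 105 − 44.5652 = 60.4348 ms.
R ≥ L / t_tx = 11000 bits / 0.0604348 s = 182 kbps.

182 kbps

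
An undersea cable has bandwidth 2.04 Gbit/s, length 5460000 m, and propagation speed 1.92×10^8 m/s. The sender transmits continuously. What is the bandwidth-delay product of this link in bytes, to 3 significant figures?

7250000 bytes

Propagation delay = 5460000 / 192000000 = 0.0284375 s.
BDP = R × t_prop = 2040000000 × 0.0284375 = 58012500 bits.
In bytes: 58012500/8 = 7250000 bytes.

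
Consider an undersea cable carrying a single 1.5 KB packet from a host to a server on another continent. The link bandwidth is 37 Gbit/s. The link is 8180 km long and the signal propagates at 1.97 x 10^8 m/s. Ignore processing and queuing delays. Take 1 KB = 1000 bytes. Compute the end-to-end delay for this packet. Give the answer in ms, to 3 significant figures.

41.5 ms

L = 12000 bits.
Transmission delay = L/R = 12000 / 37000000000 = 0.000324324 ms.
Propagation delay = d/s = 8180000 m / 197000000 m/s = 41.5228 ms.
Total = 41.5 ms.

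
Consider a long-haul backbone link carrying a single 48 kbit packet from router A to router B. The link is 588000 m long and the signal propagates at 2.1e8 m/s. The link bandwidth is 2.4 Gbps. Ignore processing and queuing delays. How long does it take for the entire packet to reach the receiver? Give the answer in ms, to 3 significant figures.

L = 48000 bits.
Transmission delay = L/R = 48000 / 2400000000 = 0.02 ms.
Propagation delay = d/s = 588000 m / 210000000 m/s = 2.8 ms.
Total = 2.82 ms.

2.82 ms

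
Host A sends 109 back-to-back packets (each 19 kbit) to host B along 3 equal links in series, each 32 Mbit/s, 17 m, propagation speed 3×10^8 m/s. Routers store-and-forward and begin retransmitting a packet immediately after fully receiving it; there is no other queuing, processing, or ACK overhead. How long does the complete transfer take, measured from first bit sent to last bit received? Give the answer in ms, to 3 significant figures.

Per-hop transmission t_tx = L/R = 19000/32000000 = 0.59375 ms.
Per-hop propagation t_prop = 17/300000000 = 5.66667e-05 ms.
Pipeline fill: first packet needs 3·t_tx to clear all hops; remaining 108 packets each add one t_tx.
Total = (3+109-1)·t_tx + 3·t_prop = 111·0.59375 + 3·5.66667e-05 = 65.9 ms.

65.9 ms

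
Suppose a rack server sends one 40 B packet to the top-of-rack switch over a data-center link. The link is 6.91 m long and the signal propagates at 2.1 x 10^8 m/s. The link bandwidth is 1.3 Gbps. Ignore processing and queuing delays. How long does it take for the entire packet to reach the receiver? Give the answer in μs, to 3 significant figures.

0.279 μs

L = 40 × 8 = 320 bits.
Transmission delay = L/R = 320 / 1300000000 = 0.246154 μs.
Propagation delay = d/s = 6.91 m / 210000000 m/s = 0.0329048 μs.
Total = 0.279 μs.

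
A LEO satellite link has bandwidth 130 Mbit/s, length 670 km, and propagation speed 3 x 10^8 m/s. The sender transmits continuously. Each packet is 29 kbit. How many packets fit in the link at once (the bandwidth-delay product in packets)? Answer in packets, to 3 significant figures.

Propagation delay = 670000 / 300000000 = 0.00223333 s.
BDP = R × t_prop = 130000000 × 0.00223333 = 290333 bits.
In packets of 29000 bits: 10.0 packets.

10.0 packets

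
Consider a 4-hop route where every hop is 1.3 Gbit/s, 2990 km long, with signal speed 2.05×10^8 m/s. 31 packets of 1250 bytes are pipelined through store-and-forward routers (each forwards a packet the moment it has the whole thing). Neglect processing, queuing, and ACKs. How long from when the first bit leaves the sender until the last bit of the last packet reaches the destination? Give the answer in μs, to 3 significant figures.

58600 μs

Per-hop transmission t_tx = L/R = 10000/1300000000 = 7.69231 μs.
Per-hop propagation t_prop = 2990000/2.05e+08 = 14585.4 μs.
Pipeline fill: first packet needs 4·t_tx to clear all hops; remaining 30 packets each add one t_tx.
Total = (4+31-1)·t_tx + 4·t_prop = 34·7.69231 + 4·14585.4 = 58600 μs.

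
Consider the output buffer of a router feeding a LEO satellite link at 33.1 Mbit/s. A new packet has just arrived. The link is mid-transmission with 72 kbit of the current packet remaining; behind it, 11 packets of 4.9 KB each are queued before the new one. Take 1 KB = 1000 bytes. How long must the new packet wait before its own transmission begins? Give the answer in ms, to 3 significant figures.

15.2 ms

Each queued packet: L/R = 39200/33100000 = 1.18429 ms.
11 queued → 13.0272 ms.
Plus remaining 72000 bits of current packet: 2.17523 ms.
Queuing delay = 15.2 ms.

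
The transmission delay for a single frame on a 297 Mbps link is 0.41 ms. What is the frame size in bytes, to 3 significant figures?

15200 bytes

L = R × t_tx = 297000000 b/s × 0.00041 s = 121770 bits.
In bytes: 121770 / 8 = 15200 bytes.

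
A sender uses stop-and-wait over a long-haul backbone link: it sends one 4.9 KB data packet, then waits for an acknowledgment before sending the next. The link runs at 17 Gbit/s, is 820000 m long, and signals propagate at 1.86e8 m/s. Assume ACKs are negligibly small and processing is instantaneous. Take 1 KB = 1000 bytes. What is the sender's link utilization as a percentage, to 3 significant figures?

0.0261 %

t_tx = L/R = 39200/17000000000 = 2.30588e-06 s.
t_prop = 820000/186000000 = 0.0044086 s; RTT = 0.0088172 s.
Cycle = t_tx + RTT = 0.00881951 s.
Utilization = t_tx / cycle = 2.30588e-06/0.00881951 = 0.0261 %.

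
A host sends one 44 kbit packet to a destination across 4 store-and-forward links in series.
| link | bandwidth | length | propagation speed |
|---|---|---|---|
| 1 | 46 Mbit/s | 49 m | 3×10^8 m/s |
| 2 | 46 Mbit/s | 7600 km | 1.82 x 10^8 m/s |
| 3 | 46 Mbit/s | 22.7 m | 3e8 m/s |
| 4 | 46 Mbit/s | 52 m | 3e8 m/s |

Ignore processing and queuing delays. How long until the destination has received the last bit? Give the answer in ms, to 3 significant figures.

45.6 ms

L = 44000 bits.
Transmission delay per hop = L/R = 44000/46000000 = 0.956522 ms; 4 hops → 3.82609 ms.
Propagation delays (d/s per hop): 0.000163333, 41.7582, 7.56667e-05, 0.000173333 ms; sum = 41.7587 ms.
End-to-end = 45.6 ms.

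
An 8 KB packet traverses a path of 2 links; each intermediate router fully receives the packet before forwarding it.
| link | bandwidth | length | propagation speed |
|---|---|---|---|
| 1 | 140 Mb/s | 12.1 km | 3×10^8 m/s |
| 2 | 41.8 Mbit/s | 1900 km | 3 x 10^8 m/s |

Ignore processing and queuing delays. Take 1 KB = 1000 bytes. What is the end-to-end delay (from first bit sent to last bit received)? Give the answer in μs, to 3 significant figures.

8360 μs

L = 64000 bits.
Transmission delays (L/R per hop): 457.143, 1531.1 μs; sum = 1988.24 μs.
Propagation delays (d/s per hop): 40.3333, 6333.33 μs; sum = 6373.67 μs.
End-to-end = 8360 μs.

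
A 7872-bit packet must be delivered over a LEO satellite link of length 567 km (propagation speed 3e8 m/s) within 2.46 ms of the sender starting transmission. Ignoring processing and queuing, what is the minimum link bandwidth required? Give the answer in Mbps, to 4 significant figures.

13.81 Mbps

Propagation delay = 567000 / 300000000 = 1.89 ms.
Transmission budget = 2.46 − 1.89 = 0.57 ms.
R ≥ L / t_tx = 7872 bits / 0.00057 s = 13.81 Mbps.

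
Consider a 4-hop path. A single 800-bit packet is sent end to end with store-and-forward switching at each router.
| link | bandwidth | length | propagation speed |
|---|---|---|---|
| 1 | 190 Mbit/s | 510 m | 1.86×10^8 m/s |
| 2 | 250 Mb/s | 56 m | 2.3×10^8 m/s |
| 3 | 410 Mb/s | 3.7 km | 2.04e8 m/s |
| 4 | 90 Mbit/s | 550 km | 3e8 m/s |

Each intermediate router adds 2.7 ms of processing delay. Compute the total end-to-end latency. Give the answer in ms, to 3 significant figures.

9.97 ms

Transmission delays (L/R per hop): 0.00421053, 0.0032, 0.00195122, 0.00888889 ms; sum = 0.0182506 ms.
Propagation delays (d/s per hop): 0.00274194, 0.000243478, 0.0181373, 1.83333 ms; sum = 1.85446 ms.
Processing at 3 router(s): 3 × 2.7 ms = 8.1 ms.
End-to-end = 9.97 ms.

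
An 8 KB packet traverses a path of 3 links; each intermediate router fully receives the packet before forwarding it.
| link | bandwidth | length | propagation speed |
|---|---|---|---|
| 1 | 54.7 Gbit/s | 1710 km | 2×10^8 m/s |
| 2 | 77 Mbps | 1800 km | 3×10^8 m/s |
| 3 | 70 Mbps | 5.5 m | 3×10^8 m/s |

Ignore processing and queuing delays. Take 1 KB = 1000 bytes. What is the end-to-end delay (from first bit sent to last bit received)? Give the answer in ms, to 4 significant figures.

16.30 ms

L = 64000 bits.
Transmission delays (L/R per hop): 0.00117002, 0.831169, 0.914286 ms; sum = 1.74662 ms.
Propagation delays (d/s per hop): 8.55, 6, 1.83333e-05 ms; sum = 14.55 ms.
End-to-end = 16.30 ms.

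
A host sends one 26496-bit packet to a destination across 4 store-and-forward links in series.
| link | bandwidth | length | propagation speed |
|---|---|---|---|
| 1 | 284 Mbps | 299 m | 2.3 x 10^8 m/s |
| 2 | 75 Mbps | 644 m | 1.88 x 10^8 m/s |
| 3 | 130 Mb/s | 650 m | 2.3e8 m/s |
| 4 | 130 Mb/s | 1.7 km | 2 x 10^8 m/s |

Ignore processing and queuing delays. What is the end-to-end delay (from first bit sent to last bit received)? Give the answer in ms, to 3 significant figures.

Transmission delays (L/R per hop): 0.0932958, 0.35328, 0.203815, 0.203815 ms; sum = 0.854207 ms.
Propagation delays (d/s per hop): 0.0013, 0.00342553, 0.00282609, 0.0085 ms; sum = 0.0160516 ms.
End-to-end = 0.870 ms.

0.870 ms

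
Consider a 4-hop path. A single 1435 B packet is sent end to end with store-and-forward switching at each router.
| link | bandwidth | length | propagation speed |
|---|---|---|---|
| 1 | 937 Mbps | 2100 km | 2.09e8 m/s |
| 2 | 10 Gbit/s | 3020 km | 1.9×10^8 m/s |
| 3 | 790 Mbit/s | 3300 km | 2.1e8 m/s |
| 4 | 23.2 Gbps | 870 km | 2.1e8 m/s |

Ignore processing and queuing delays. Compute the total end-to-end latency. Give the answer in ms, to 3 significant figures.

45.8 ms

L = 1435 × 8 = 11480 bits.
Transmission delays (L/R per hop): 0.0122519, 0.001148, 0.0145316, 0.000494828 ms; sum = 0.0284263 ms.
Propagation delays (d/s per hop): 10.0478, 15.8947, 15.7143, 4.14286 ms; sum = 45.7997 ms.
End-to-end = 45.8 ms.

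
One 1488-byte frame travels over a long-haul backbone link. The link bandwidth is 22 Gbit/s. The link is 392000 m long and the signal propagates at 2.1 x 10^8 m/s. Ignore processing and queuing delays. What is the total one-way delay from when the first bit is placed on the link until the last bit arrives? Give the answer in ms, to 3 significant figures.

L = 1488 × 8 = 11904 bits.
Transmission delay = L/R = 11904 / 22000000000 = 0.000541091 ms.
Propagation delay = d/s = 392000 m / 210000000 m/s = 1.86667 ms.
Total = 1.87 ms.

1.87 ms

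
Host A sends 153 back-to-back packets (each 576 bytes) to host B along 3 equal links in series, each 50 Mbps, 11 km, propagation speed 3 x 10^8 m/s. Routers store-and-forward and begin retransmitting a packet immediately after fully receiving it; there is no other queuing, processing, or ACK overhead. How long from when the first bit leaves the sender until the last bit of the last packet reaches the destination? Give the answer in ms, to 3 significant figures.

Per-hop transmission t_tx = L/R = 4608/50000000 = 0.09216 ms.
Per-hop propagation t_prop = 11000/300000000 = 0.0366667 ms.
Pipeline fill: first packet needs 3·t_tx to clear all hops; remaining 152 packets each add one t_tx.
Total = (3+153-1)·t_tx + 3·t_prop = 155·0.09216 + 3·0.0366667 = 14.4 ms.

14.4 ms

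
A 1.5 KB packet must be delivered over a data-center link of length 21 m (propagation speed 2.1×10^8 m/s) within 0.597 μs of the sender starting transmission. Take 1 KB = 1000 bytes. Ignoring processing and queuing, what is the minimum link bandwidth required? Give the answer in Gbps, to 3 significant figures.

24.1 Gbps

L = 12000 bits.
Propagation delay = 21 / 210000000 = 0.1 μs.
Transmission budget = 0.597 − 0.1 = 0.497 μs.
R ≥ L / t_tx = 12000 bits / 4.97e-07 s = 24.1 Gbps.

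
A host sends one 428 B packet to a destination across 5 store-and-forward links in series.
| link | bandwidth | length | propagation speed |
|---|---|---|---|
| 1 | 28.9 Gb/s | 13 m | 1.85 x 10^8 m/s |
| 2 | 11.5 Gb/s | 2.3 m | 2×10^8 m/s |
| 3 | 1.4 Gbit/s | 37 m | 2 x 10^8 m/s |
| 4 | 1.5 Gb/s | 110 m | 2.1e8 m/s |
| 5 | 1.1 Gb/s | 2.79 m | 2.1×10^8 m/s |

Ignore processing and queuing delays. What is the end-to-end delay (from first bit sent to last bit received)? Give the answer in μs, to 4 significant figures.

9.061 μs

L = 428 × 8 = 3424 bits.
Transmission delays (L/R per hop): 0.118478, 0.297739, 2.44571, 2.28267, 3.11273 μs; sum = 8.25732 μs.
Propagation delays (d/s per hop): 0.0702703, 0.0115, 0.185, 0.52381, 0.0132857 μs; sum = 0.803866 μs.
End-to-end = 9.061 μs.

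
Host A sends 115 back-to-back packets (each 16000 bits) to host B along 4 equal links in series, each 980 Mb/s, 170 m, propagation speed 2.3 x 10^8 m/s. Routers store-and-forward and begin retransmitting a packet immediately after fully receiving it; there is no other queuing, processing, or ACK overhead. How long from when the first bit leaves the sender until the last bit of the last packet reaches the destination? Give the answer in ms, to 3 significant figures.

Per-hop transmission t_tx = L/R = 16000/980000000 = 0.0163265 ms.
Per-hop propagation t_prop = 170/2.3e+08 = 0.00073913 ms.
Pipeline fill: first packet needs 4·t_tx to clear all hops; remaining 114 packets each add one t_tx.
Total = (4+115-1)·t_tx + 4·t_prop = 118·0.0163265 + 4·0.00073913 = 1.93 ms.

1.93 ms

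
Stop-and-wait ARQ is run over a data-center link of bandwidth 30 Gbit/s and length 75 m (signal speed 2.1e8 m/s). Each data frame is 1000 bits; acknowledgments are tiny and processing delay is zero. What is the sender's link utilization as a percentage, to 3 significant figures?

4.46 %

t_tx = L/R = 1000/30000000000 = 3.33333e-08 s.
t_prop = 75/210000000 = 3.57143e-07 s; RTT = 7.14286e-07 s.
Cycle = t_tx + RTT = 7.47619e-07 s.
Utilization = t_tx / cycle = 3.33333e-08/7.47619e-07 = 4.46 %.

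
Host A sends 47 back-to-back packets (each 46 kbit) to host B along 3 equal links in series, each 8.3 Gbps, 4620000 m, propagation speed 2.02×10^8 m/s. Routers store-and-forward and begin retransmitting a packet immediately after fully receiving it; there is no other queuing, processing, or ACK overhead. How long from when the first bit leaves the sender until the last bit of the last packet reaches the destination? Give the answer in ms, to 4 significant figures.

Per-hop transmission t_tx = L/R = 46000/8.3e+09 = 0.00554217 ms.
Per-hop propagation t_prop = 4620000/202000000 = 22.8713 ms.
Pipeline fill: first packet needs 3·t_tx to clear all hops; remaining 46 packets each add one t_tx.
Total = (3+47-1)·t_tx + 3·t_prop = 49·0.00554217 + 3·22.8713 = 68.89 ms.

68.89 ms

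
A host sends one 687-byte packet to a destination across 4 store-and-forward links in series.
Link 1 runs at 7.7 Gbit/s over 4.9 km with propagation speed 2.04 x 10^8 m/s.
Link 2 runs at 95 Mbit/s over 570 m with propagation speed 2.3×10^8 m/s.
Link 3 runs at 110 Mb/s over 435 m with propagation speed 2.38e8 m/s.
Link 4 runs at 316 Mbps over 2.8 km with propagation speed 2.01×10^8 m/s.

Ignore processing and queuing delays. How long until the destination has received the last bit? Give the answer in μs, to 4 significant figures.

168.2 μs

L = 687 × 8 = 5496 bits.
Transmission delays (L/R per hop): 0.713766, 57.8526, 49.9636, 17.3924 μs; sum = 125.922 μs.
Propagation delays (d/s per hop): 24.0196, 2.47826, 1.82773, 13.9303 μs; sum = 42.2559 μs.
End-to-end = 168.2 μs.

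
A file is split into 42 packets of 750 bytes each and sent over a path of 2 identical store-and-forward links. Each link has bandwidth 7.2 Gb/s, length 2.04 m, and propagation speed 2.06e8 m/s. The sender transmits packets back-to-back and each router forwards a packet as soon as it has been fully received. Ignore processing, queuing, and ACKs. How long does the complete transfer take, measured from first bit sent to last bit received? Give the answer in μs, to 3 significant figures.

35.9 μs

Per-hop transmission t_tx = L/R = 6000/7200000000 = 0.833333 μs.
Per-hop propagation t_prop = 2.04/206000000 = 0.00990291 μs.
Pipeline fill: first packet needs 2·t_tx to clear all hops; remaining 41 packets each add one t_tx.
Total = (2+42-1)·t_tx + 2·t_prop = 43·0.833333 + 2·0.00990291 = 35.9 μs.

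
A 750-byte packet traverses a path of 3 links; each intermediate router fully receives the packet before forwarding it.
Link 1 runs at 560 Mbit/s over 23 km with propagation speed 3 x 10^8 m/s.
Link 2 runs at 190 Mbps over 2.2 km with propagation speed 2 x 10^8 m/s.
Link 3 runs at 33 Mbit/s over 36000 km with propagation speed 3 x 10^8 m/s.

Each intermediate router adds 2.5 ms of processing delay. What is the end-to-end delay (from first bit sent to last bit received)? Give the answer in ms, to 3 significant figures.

125 ms

L = 750 × 8 = 6000 bits.
Transmission delays (L/R per hop): 0.0107143, 0.0315789, 0.181818 ms; sum = 0.224111 ms.
Propagation delays (d/s per hop): 0.0766667, 0.011, 120 ms; sum = 120.088 ms.
Processing at 2 router(s): 2 × 2.5 ms = 5 ms.
End-to-end = 125 ms.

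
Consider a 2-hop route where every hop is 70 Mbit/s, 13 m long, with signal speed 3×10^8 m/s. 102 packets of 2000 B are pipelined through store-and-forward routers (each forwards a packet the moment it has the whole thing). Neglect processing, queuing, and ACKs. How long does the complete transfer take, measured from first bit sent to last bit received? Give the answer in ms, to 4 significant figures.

23.54 ms

Per-hop transmission t_tx = L/R = 16000/70000000 = 0.228571 ms.
Per-hop propagation t_prop = 13/300000000 = 4.33333e-05 ms.
Pipeline fill: first packet needs 2·t_tx to clear all hops; remaining 101 packets each add one t_tx.
Total = (2+102-1)·t_tx + 2·t_prop = 103·0.228571 + 2·4.33333e-05 = 23.54 ms.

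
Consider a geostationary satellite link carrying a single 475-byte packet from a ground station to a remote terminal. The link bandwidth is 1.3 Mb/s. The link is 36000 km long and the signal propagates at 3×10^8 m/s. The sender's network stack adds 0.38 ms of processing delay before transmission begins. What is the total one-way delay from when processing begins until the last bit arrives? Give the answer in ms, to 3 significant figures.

L = 475 × 8 = 3800 bits.
Transmission delay = L/R = 3800 / 1300000 = 2.92308 ms.
Propagation delay = d/s = 36000000 m / 300000000 m/s = 120 ms.
Plus processing delay 0.38 ms = 0.38 ms.
Total = 123 ms.

123 ms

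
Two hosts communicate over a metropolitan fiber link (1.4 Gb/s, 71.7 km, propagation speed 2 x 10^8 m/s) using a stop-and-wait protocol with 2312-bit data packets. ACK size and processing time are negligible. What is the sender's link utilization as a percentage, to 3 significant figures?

t_tx = L/R = 2312/1400000000 = 1.65143e-06 s.
t_prop = 71700/200000000 = 0.0003585 s; RTT = 0.000717 s.
Cycle = t_tx + RTT = 0.000718651 s.
Utilization = t_tx / cycle = 1.65143e-06/0.000718651 = 0.230 %.

0.230 %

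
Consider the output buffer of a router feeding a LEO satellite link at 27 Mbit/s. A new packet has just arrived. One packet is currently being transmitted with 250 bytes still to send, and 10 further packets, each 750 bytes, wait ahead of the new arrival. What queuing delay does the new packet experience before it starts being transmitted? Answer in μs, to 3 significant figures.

2300 μs

Each queued packet: L/R = 6000/27000000 = 222.222 μs.
10 queued → 2222.22 μs.
Plus remaining 2000 bits of current packet: 74.0741 μs.
Queuing delay = 2300 μs.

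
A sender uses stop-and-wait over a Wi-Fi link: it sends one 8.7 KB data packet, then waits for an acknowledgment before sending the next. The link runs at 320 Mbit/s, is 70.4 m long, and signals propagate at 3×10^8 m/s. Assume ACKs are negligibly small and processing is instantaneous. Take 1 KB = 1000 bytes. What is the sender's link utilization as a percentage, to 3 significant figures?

t_tx = L/R = 69600/320000000 = 0.0002175 s.
t_prop = 70.4/300000000 = 2.34667e-07 s; RTT = 4.69333e-07 s.
Cycle = t_tx + RTT = 0.000217969 s.
Utilization = t_tx / cycle = 0.0002175/0.000217969 = 99.8 %.

99.8 %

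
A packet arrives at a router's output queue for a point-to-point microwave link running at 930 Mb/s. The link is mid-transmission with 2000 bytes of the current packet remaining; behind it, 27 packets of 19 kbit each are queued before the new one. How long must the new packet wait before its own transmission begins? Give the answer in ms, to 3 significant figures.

Each queued packet: L/R = 19000/930000000 = 0.0204301 ms.
27 queued → 0.551613 ms.
Plus remaining 16000 bits of current packet: 0.0172043 ms.
Queuing delay = 0.569 ms.

0.569 ms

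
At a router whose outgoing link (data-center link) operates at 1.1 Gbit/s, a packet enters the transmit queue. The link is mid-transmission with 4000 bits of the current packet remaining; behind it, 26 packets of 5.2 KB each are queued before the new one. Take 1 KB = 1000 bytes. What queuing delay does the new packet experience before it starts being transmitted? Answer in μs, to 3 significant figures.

987 μs

Each queued packet: L/R = 41600/1100000000 = 37.8182 μs.
26 queued → 983.273 μs.
Plus remaining 4000 bits of current packet: 3.63636 μs.
Queuing delay = 987 μs.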